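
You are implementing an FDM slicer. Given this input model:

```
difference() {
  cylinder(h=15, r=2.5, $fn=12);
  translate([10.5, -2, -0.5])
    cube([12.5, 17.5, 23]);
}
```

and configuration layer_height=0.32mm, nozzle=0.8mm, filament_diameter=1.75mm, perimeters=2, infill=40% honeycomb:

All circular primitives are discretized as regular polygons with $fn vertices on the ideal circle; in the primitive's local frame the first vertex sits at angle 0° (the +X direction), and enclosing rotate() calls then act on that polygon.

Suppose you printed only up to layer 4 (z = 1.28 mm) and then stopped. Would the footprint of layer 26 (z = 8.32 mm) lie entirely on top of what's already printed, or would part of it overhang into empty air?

Compare the two slices. At z = 1.28: the r=2.5 cylinder gives a regular 12-gon of circumradius 2.5 (constant along its height) (area = (12/2)·2.500²·sin(360°/12) = 18.75 mm²); the cube at (10.5, -2) is present — its section is the full 12.5×17.5 rectangle (area 218.75 mm²); Subtracting the remaining from the first: starting from the r=2.5 cylinder (18.75 mm²), the 12.5×17.5 cube at (10.5, -2) misses the remaining region (no effect) — area = 18.75 mm². At z = 8.32: the cylinder: section is a regular 12-gon, circumradius r=2.5 (area = (12/2)·2.500²·sin(360°/12) = 18.75 mm²); the 12.5×17.5 cube at (10.5, -2) contributes its full rectangle (area 218.75 mm²); Taking the first minus the rest: starting from the r=2.5 cylinder (18.75 mm²), the 12.5×17.5 cube at (10.5, -2) misses the remaining region (no effect) — area = 18.75 mm². Checking containment: the cross-section at z = 8.32 is a subset of the cross-section at z = 1.28.

entirely on top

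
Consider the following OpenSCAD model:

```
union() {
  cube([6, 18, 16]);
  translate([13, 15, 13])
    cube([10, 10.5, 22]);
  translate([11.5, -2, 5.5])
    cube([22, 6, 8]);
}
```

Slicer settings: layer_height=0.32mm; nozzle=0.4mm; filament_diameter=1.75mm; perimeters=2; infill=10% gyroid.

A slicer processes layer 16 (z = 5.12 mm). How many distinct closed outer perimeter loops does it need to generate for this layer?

1

At z = 5.12 mm: the 6×18 cube contributes its full rectangle; the cube at (13, 15) is absent (z outside [13, 35]); the cube at (11.5, -2) is absent (z outside [5.5, 13.5]); Taking the union: only the 6×18 cube is present, so the union is just that shape — 1 connected region. The result has 1 disconnected region.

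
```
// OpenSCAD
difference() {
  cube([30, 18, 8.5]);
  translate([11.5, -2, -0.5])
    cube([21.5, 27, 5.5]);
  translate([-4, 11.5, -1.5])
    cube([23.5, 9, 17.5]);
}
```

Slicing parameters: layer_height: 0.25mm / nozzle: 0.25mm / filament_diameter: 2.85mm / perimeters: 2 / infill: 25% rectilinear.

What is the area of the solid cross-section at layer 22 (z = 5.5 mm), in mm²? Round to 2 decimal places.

At z = 5.5 mm: the cube is present — its section is the full 30×18 rectangle (area 540.00 mm²); the cube at (11.5, -2) is not intersected at this z (z outside [-0.5, 5]); the cube at (-4, 11.5) is present — its section is the full 23.5×9 rectangle (area 211.50 mm²); Subtracting the remaining from the first: starting from the 30×18 cube (540.00 mm²), the 23.5×9 cube at (-4, 11.5) partially overlaps it — only the 126.75 mm² overlap (of its 211.50 mm²) is removed, clipping the outline — area = 413.25 mm². Overall, the cross-section is a single solid region. Net area = 413.25 mm².

413.25 mm²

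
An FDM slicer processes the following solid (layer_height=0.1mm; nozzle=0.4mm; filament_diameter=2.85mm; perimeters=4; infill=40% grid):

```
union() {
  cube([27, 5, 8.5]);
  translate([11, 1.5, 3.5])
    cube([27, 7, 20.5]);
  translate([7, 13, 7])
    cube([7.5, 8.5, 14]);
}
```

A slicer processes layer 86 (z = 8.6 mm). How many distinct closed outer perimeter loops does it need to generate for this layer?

2

At z = 8.6 mm: the cube is not intersected at this z (z outside [0, 8.5]); the cube at (11, 1.5) is present — its section is the full 27×7 rectangle; the cube at (7, 13) (footprint 7.5×8.5) is included at this height; Taking the union: the 2 present regions are separate (no shared area or edge), so areas and boundary lengths simply add and each stays a separate island — 2 connected regions. The result has 2 disconnected regions.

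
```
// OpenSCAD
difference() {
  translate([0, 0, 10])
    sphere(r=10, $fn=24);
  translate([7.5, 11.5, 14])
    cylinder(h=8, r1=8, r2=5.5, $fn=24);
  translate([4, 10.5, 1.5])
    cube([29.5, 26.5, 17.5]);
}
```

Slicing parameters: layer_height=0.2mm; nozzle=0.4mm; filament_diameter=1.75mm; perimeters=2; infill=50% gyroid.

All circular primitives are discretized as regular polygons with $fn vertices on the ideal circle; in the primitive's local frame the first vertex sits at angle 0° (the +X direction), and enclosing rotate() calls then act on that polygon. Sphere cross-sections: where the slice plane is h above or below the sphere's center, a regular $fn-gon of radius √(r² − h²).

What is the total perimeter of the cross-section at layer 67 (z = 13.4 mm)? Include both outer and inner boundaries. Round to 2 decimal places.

58.92 mm

At z = 13.4 mm: the sphere: section is a regular 24-gon, circumradius = √(r²−h²) = √(10²−3.4²) = 9.404 (perimeter = 2·24·9.404·sin(180°/24) = 58.92 mm); the cone at (7.5, 11.5) does not reach this height (z outside [14, 22]); the cube at (4, 10.5) (footprint 29.5×26.5) is included at this height (perimeter 112.00 mm); Subtracting the remaining from the first: starting from the r=10 sphere, the 29.5×26.5 cube at (4, 10.5) misses the remaining region (no effect) — boundary = 58.92 mm. Overall, the cross-section is a single solid region. Total boundary length (outer) = 58.92 mm.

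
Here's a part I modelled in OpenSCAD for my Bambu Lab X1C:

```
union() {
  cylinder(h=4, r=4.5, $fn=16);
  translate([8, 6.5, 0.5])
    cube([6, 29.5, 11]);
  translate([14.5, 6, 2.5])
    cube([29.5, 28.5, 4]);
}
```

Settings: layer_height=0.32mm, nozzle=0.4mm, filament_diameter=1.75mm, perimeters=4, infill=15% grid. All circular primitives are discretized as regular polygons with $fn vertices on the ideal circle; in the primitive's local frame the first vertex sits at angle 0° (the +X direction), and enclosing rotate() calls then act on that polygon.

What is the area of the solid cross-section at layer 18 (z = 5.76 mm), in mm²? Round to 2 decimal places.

At z = 5.76 mm: the cylinder is not intersected at this z (z outside [0, 4]); the cube at (8, 6.5) is present — its section is the full 6×29.5 rectangle (area 177.00 mm²); the cube at (14.5, 6) (footprint 29.5×28.5) is included at this height (area 840.75 mm²); Combining (union): the 2 present regions are separate (no shared area or edge), so areas and boundary lengths simply add and each stays a separate island — area = 1017.75 mm². Overall, the cross-section has 2 separate islands. Net area = 1017.75 mm².

1017.75 mm²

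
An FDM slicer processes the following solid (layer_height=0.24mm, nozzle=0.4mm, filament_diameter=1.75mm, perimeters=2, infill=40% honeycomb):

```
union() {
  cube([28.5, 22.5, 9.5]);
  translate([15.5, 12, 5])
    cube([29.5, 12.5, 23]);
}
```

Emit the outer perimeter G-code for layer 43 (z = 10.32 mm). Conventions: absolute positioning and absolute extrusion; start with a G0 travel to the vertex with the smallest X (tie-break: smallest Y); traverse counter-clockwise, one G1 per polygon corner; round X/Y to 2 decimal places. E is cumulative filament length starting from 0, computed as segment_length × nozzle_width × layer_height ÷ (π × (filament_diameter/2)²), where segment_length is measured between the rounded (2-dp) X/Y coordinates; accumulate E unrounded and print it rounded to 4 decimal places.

G0 X15.50 Y12.00 Z10.32
G1 X45.00 Y12.00 E1.1774
G1 X45.00 Y24.50 E1.6763
G1 X15.50 Y24.50 E2.8537
G1 X15.50 Y12.00 E3.3526

At z = 10.32 mm: the cube does not reach this height (z outside [0, 9.5]); the 29.5×12.5 cube at (15.5, 12) contributes its full rectangle; Merging all regions: only the 29.5×12.5 cube at (15.5, 12) is present, so the union is just that shape — 1 connected region. The outline is a single polygon with 4 vertices. Extrusion per mm of travel: 0.4 × 0.24 / (π × 0.875²) = 0.039912. Accumulating E over each segment gives final E = 3.3526.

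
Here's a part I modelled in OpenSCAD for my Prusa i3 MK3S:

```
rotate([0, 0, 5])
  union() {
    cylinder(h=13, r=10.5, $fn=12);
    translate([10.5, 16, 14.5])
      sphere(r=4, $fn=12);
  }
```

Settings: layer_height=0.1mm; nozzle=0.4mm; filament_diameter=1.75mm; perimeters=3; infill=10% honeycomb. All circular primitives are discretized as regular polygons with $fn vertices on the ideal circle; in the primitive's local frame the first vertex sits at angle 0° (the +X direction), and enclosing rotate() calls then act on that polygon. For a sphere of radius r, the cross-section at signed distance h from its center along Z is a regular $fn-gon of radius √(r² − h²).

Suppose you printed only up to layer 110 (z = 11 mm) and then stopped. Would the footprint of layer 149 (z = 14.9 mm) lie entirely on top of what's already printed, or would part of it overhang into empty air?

part overhangs

Compare the two slices. At z = 11: the r=10.5 cylinder gives a regular 12-gon of circumradius 10.5 (constant along its height) (area = (12/2)·10.500²·sin(360°/12) = 330.75 mm²); the r=4 sphere at (10.5, 16) contributes a regular 12-gon of circumradius √(4²−3.5²) = 1.936 (area = (12/2)·1.936²·sin(360°/12) = 11.25 mm²); Merging all regions: the 2 present regions are separate (no shared area or edge), so areas and boundary lengths simply add and each stays a separate island — area = 342.00 mm²; (whole slice rotated 5° about Z — lengths, areas and connectivity unchanged). At z = 14.9: the cylinder is absent (z outside [0, 13]); the r=4 sphere at (10.5, 16) contributes a regular 12-gon of circumradius √(4²−0.4²) = 3.980 (area = (12/2)·3.980²·sin(360°/12) = 47.52 mm²); Taking the union: only the r=4 sphere at (10.5, 16) is present, so the union is just that shape — area = 47.52 mm²; (rotated 5° about Z; rotation is an isometry so areas/perimeters/island counts are preserved). Checking containment: at z = 14.9 the cross-section extends beyond the z = 11 cross-section by about 36.27 mm².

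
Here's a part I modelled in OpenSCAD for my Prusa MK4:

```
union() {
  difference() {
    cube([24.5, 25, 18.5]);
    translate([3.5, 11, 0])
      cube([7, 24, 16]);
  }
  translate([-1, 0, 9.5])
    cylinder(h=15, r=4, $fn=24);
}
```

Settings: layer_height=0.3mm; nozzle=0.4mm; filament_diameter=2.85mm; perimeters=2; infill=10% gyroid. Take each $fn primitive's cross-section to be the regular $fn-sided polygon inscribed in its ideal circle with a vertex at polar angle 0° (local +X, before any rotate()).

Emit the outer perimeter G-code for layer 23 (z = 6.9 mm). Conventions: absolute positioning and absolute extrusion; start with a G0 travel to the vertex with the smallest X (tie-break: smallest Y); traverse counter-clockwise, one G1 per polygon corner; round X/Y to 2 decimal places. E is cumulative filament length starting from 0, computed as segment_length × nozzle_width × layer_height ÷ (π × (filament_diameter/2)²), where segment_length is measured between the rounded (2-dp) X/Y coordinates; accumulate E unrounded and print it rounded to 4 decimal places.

G0 X0.00 Y0.00 Z6.90
G1 X24.50 Y0.00 E0.4609
G1 X24.50 Y25.00 E0.9311
G1 X10.50 Y25.00 E1.1945
G1 X10.50 Y11.00 E1.4578
G1 X3.50 Y11.00 E1.5895
G1 X3.50 Y25.00 E1.8528
G1 X0.00 Y25.00 E1.9187
G1 X0.00 Y0.00 E2.3889

At z = 6.9 mm: the cube (footprint 24.5×25) is included at this height; the cube at (3.5, 11) (footprint 7×24) is included at this height; After the difference (first − rest): starting from the 24.5×25 cube, the 7×24 cube at (3.5, 11) partially overlaps it — only the 98.00 mm² overlap (of its 168.00 mm²) is removed, clipping the outline — 1 connected region; the cylinder at (-1, 0) is not intersected at this z (z outside [9.5, 24.5]); Combining (union): only that combined region is present, so the union is just that shape — 1 connected region. The outline is a single polygon with 8 vertices. Extrusion per mm of travel: 0.4 × 0.3 / (π × 1.425²) = 0.018811. Accumulating E over each segment gives final E = 2.3889.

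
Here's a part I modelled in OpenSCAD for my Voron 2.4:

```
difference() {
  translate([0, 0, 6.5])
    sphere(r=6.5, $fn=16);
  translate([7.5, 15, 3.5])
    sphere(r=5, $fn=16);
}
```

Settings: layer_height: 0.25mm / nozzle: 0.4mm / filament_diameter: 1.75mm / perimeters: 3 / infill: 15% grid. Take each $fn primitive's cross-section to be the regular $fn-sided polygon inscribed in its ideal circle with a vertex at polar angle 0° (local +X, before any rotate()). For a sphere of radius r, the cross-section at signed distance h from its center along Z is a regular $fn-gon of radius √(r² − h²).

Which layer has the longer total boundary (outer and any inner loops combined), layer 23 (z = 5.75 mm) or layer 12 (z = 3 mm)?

layer 23 (z = 5.75 mm)

Layer 23 (z = 5.75): the sphere: section is a regular 16-gon, circumradius = √(r²−h²) = √(6.5²−0.75²) = 6.457 (perimeter = 2·16·6.457·sin(180°/16) = 40.31 mm); the sphere at (7.5, 15): section is a regular 16-gon, circumradius = √(r²−h²) = √(5²−2.25²) = 4.465 (perimeter = 2·16·4.465·sin(180°/16) = 27.88 mm); Taking the first minus the rest: starting from the r=6.5 sphere, the r=5 sphere at (7.5, 15) misses the remaining region (no effect) — boundary = 40.31 mm. So its perimeter = 40.31 mm. Layer 12 (z = 3): the r=6.5 sphere contributes a regular 16-gon of circumradius √(6.5²−3.5²) = 5.477 (perimeter = 2·16·5.477·sin(180°/16) = 34.19 mm); the r=5 sphere at (7.5, 15) slices to a regular 16-gon of circumradius 4.975 (√(r²−h²) with h=0.5 from center) (perimeter = 2·16·4.975·sin(180°/16) = 31.06 mm); Taking the first minus the rest: starting from the r=6.5 sphere, the r=5 sphere at (7.5, 15) misses the remaining region (no effect) — boundary = 34.19 mm. So its perimeter = 34.19 mm. Layer 23 is larger (40.31 vs 34.19 mm).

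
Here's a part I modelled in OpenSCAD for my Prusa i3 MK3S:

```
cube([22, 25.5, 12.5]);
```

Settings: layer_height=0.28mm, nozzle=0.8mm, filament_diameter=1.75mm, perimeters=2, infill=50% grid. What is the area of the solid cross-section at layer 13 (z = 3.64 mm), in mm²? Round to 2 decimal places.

561.00 mm²

At z = 3.64 mm: the cube (footprint 22×25.5) is included at this height (area 561.00 mm²). Overall, the cross-section is a single solid region. Net area = 561.00 mm².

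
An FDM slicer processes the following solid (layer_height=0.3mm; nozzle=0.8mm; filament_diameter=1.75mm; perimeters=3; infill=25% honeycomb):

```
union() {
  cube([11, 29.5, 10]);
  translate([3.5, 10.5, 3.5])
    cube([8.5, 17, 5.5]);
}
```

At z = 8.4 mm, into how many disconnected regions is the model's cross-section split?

At z = 8.4 mm: the 11×29.5 cube contributes its full rectangle; the 8.5×17 cube at (3.5, 10.5) contributes its full rectangle; Merging all regions: the regions partially overlap (shared area 127.50 mm²), so overlapping operands fuse into one piece — 1 connected region. The result has 1 disconnected region.

1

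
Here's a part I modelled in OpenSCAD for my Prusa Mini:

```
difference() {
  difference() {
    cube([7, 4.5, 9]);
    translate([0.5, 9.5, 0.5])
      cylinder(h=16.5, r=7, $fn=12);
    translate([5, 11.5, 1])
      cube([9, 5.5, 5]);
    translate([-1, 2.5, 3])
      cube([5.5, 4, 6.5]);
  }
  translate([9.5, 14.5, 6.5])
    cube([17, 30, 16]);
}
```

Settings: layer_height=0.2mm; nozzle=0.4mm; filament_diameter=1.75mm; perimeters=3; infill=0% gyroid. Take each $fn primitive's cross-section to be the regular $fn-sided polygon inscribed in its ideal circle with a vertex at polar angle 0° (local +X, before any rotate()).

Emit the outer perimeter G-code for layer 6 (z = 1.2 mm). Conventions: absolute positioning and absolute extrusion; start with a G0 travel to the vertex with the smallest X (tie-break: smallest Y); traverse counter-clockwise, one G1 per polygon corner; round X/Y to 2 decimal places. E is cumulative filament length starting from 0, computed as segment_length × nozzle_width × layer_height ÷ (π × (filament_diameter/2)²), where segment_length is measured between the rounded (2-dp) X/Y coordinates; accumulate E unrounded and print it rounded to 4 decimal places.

G0 X0.00 Y0.00 Z1.20
G1 X7.00 Y0.00 E0.2328
G1 X7.00 Y4.50 E0.3825
G1 X5.06 Y4.50 E0.4470
G1 X4.00 Y3.44 E0.4969
G1 X0.50 Y2.50 E0.6174
G1 X0.00 Y2.63 E0.6346
G1 X0.00 Y0.00 E0.7221

At z = 1.2 mm: the cube is present — its section is the full 7×4.5 rectangle; the r=7 cylinder at (0.5, 9.5) contributes a regular 12-gon of circumradius 7; the 9×5.5 cube at (5, 11.5) contributes its full rectangle; the cube at (-1, 2.5) does not reach this height (z outside [3, 9.5]); After the difference (first − rest): starting from the 7×4.5 cube, the r=7 cylinder at (0.5, 9.5) partially overlaps it — only the 6.89 mm² overlap (of its 147.00 mm²) is removed, clipping the outline; the 9×5.5 cube at (5, 11.5) misses the remaining region (no effect) — 1 connected region; the cube at (9.5, 14.5) does not reach this height (z outside [6.5, 22.5]); Taking the first minus the rest: none of the subtracted shapes is present at this height, so the result so far is unchanged — 1 connected region. The outline is a single polygon with 7 vertices. Extrusion per mm of travel: 0.4 × 0.2 / (π × 0.875²) = 0.033260. Accumulating E over each segment gives final E = 0.7221.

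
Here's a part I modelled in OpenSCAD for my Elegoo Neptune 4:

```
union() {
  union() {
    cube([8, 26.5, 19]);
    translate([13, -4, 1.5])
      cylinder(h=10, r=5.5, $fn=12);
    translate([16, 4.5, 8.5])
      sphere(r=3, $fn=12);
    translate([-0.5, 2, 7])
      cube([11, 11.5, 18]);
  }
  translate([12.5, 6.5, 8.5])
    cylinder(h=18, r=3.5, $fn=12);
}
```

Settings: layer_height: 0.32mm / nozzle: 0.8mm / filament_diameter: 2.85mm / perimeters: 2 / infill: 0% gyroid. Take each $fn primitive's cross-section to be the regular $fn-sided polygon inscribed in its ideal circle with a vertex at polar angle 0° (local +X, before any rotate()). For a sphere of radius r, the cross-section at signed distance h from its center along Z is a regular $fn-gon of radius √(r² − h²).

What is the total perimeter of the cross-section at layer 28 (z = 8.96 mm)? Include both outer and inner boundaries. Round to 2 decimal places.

126.09 mm

At z = 8.96 mm: the cube (footprint 8×26.5) is included at this height (perimeter 69.00 mm); the r=5.5 cylinder at (13, -4) gives a regular 12-gon of circumradius 5.5 (constant along its height) (perimeter = 2·12·5.500·sin(180°/12) = 34.16 mm); the r=3 sphere at (16, 4.5) slices to a regular 12-gon of circumradius 2.965 (√(r²−h²) with h=0.46 from center) (perimeter = 2·12·2.965·sin(180°/12) = 18.41 mm); the cube at (-0.5, 2) (footprint 11×11.5) is included at this height (perimeter 45.00 mm); Merging all regions: the regions partially overlap (shared area 92.00 mm²), so the edge portions inside another operand are dropped and the merged outline is re-measured after clipping — boundary = 127.58 mm; the r=3.5 cylinder at (12.5, 6.5) gives a regular 12-gon of circumradius 3.5 (constant along its height) (perimeter = 2·12·3.500·sin(180°/12) = 21.74 mm); Taking the union: the regions partially overlap (shared area 13.16 mm²), so the edge portions inside another operand are dropped and the merged outline is re-measured after clipping — boundary = 126.09 mm. Overall, the cross-section has 2 separate islands. Total boundary length (outer) = 126.09 mm.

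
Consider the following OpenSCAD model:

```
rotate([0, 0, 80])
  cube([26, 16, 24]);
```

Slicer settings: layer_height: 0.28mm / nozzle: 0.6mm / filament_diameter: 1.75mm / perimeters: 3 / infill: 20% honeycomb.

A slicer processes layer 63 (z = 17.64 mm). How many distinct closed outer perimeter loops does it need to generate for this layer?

At z = 17.64 mm: the cube (footprint 26×16) is included at this height; (whole slice rotated 80° about Z — lengths, areas and connectivity unchanged). The result has 1 disconnected region.

1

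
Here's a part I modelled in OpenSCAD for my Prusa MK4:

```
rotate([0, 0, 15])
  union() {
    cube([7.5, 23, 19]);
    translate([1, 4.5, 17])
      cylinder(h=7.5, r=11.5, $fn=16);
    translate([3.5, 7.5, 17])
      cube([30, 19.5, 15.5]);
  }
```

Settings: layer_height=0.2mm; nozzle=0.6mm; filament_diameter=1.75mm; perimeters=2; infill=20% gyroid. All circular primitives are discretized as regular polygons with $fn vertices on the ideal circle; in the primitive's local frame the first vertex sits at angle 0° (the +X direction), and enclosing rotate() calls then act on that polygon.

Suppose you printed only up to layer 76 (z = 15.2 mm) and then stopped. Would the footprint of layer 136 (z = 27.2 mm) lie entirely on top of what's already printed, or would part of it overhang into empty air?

part overhangs

Compare the two slices. At z = 15.2: the cube is present — its section is the full 7.5×23 rectangle (area 172.50 mm²); the cylinder at (1, 4.5) is not intersected at this z (z outside [17, 24.5]); the cube at (3.5, 7.5) does not reach this height (z outside [17, 32.5]); Taking the union: only the 7.5×23 cube is present, so the union is just that shape — area = 172.50 mm²; (rotated 15° about Z; rotation is an isometry so areas/perimeters/island counts are preserved). At z = 27.2: the cube is absent (z outside [0, 19]); the cylinder at (1, 4.5) does not reach this height (z outside [17, 24.5]); the 30×19.5 cube at (3.5, 7.5) contributes its full rectangle (area 585.00 mm²); Taking the union: only the 30×19.5 cube at (3.5, 7.5) is present, so the union is just that shape — area = 585.00 mm²; (rotated 15° about Z; rotation is an isometry so areas/perimeters/island counts are preserved). Checking containment: at z = 27.2 the cross-section extends beyond the z = 15.2 cross-section by about 523.00 mm².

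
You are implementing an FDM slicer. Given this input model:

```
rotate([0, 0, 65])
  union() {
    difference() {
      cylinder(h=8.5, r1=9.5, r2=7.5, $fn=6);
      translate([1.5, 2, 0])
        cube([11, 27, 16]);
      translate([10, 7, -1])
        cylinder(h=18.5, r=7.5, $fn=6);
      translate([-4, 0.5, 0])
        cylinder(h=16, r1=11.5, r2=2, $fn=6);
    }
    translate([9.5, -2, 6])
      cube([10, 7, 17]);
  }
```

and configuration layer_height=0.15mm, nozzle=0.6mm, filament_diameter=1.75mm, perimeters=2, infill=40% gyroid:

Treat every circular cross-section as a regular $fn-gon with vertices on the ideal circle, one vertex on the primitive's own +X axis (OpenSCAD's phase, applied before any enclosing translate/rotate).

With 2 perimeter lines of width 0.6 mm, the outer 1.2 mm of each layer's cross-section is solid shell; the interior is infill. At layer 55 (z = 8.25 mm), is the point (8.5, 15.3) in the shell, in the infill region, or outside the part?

At z = 8.25 mm: the cone (r1=9.5→r2=7.5) has section circumradius 7.559 here — a regular 6-gon; the 11×27 cube at (1.5, 2) contributes its full rectangle; the r=7.5 cylinder at (10, 7) gives a regular 6-gon of circumradius 7.5 (constant along its height); the cone at (-4, 0.5): at t=0.516 of its height the radius interpolates to r₁+(r₂−r₁)t = 6.602, giving a regular 6-gon of that circumradius; Taking the first minus the rest: starting from the cone, the 11×27 cube at (1.5, 2) partially overlaps it — only the 16.33 mm² overlap (of its 297.00 mm²) is removed, clipping the outline; the r=7.5 cylinder at (10, 7) partially overlaps it — only the 1.52 mm² overlap (of its 146.14 mm²) is removed, clipping the outline; the cone at (-4, 0.5) partially overlaps it — only the 78.24 mm² overlap (of its 113.23 mm²) is removed, clipping the outline — 2 connected regions; the 10×7 cube at (9.5, -2) contributes its full rectangle; Merging all regions: the 2 present regions are separate (no shared area or edge), so areas and boundary lengths simply add and each stays a separate island — 3 connected regions; (rotated 65° about Z; rotation is an isometry so areas/perimeters/island counts are preserved). Overall, the cross-section has 3 separate islands. Undo the 65° rotation: the query point maps to (17.459, -1.238) in the un-rotated model frame. The nearest boundary edge runs (19.50, -2.00)→(9.50, -2.00); distance from the point to it = 0.76 mm. (Shell/infill is judged within the island containing the point — the largest one.) The point is inside the cross-section, 0.76 mm from the nearest boundary — within the 1.2 mm shell band (2 × 0.6).

shell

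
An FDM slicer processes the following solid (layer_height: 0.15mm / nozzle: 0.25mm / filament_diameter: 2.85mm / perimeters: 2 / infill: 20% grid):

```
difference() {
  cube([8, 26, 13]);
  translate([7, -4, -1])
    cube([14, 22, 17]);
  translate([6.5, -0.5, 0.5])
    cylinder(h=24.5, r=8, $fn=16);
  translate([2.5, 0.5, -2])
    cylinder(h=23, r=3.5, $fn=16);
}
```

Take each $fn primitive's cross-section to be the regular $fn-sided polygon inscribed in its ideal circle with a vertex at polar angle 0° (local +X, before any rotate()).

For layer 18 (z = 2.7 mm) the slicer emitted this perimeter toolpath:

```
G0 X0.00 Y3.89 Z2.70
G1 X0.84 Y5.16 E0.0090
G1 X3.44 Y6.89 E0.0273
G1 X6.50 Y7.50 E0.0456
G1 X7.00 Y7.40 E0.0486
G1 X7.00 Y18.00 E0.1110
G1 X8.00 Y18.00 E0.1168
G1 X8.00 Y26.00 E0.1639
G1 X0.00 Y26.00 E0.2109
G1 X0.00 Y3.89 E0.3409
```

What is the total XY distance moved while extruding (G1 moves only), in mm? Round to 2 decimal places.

57.99 mm

Sum the Euclidean lengths of each G1 segment: total = 57.99 mm.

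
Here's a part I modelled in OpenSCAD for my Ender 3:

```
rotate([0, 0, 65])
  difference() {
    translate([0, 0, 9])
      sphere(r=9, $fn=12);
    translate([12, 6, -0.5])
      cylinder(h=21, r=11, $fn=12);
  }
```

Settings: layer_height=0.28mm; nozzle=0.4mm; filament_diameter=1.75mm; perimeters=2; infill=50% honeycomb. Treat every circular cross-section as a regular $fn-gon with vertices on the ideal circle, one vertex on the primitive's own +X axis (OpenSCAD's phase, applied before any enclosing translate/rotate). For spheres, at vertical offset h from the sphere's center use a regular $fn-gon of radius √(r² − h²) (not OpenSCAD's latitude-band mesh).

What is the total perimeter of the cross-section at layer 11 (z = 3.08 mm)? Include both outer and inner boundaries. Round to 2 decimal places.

At z = 3.08 mm: the sphere: section is a regular 12-gon, circumradius = √(r²−h²) = √(9²−5.92²) = 6.779 (perimeter = 2·12·6.779·sin(180°/12) = 42.11 mm); the r=11 cylinder at (12, 6) gives a regular 12-gon of circumradius 11 (constant along its height) (perimeter = 2·12·11.000·sin(180°/12) = 68.33 mm); Subtracting the remaining from the first: starting from the r=9 sphere, the r=11 cylinder at (12, 6) partially overlaps it — only the 28.58 mm² overlap (of its 363.00 mm²) is removed, clipping the outline — boundary = 40.78 mm; (whole slice rotated 65° about Z — lengths, areas and connectivity unchanged). Overall, the cross-section is a single solid region. Total boundary length (outer) = 40.78 mm.

40.78 mm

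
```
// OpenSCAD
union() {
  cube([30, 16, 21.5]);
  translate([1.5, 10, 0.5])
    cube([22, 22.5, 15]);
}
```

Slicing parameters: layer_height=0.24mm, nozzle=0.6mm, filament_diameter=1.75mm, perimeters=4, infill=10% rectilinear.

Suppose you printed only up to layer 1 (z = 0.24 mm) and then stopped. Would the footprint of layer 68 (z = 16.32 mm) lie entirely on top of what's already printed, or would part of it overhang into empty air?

Compare the two slices. At z = 0.24: the cube is present — its section is the full 30×16 rectangle (area 480.00 mm²); the cube at (1.5, 10) is absent (z outside [0.5, 15.5]); Taking the union: only the 30×16 cube is present, so the union is just that shape — area = 480.00 mm². At z = 16.32: the cube is present — its section is the full 30×16 rectangle (area 480.00 mm²); the cube at (1.5, 10) does not reach this height (z outside [0.5, 15.5]); Taking the union: only the 30×16 cube is present, so the union is just that shape — area = 480.00 mm². Checking containment: the cross-section at z = 16.32 is a subset of the cross-section at z = 0.24.

entirely on top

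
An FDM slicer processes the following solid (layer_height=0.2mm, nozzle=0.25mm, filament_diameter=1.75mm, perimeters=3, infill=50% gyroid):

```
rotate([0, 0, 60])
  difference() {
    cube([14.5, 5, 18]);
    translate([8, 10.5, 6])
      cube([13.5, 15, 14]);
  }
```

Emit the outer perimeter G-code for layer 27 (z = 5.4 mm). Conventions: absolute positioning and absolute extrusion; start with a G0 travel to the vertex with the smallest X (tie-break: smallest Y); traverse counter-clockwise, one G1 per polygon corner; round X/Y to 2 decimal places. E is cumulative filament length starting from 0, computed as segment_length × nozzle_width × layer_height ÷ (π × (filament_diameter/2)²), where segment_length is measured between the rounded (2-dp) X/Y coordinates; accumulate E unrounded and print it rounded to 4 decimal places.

At z = 5.4 mm: the cube (footprint 14.5×5) is included at this height; the cube at (8, 10.5) is absent (z outside [6, 20]); Subtracting the remaining from the first: none of the subtracted shapes is present at this height, so the 14.5×5 cube is unchanged — 1 connected region; (whole slice rotated 60° about Z — lengths, areas and connectivity unchanged). The outline is a single polygon with 4 vertices. Extrusion per mm of travel: 0.25 × 0.2 / (π × 0.875²) = 0.020788. Accumulating E over each segment gives final E = 0.8108.

G0 X-4.33 Y2.50 Z5.40
G1 X0.00 Y0.00 E0.1039
G1 X7.25 Y12.56 E0.4054
G1 X2.92 Y15.06 E0.5093
G1 X-4.33 Y2.50 E0.8108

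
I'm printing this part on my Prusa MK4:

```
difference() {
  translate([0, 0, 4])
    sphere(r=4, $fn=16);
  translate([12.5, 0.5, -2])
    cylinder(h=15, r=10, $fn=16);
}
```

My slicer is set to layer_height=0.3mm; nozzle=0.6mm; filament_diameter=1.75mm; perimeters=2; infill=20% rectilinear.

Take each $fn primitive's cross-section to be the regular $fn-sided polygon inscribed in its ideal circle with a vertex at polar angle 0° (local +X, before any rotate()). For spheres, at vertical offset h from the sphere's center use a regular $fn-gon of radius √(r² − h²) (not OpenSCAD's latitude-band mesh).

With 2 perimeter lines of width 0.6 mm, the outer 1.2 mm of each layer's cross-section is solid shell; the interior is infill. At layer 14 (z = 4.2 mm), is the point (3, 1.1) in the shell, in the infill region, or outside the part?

At z = 4.2 mm: the r=4 sphere slices to a regular 16-gon of circumradius 3.995 (√(r²−h²) with h=0.2 from center); the r=10 cylinder at (12.5, 0.5) contributes a regular 16-gon of circumradius 10; Subtracting the remaining from the first: starting from the r=4 sphere, the r=10 cylinder at (12.5, 0.5) partially overlaps it — only the 4.51 mm² overlap (of its 306.15 mm²) is removed, clipping the outline — 1 connected region. Overall, the cross-section is a single solid region. The nearest boundary edge runs (2.93, 2.67)→(2.50, 0.50); distance from the point to it = 0.37 mm. The point is not inside any of the regions above, so it lies outside the cross-section (0.37 mm from the nearest boundary).

outside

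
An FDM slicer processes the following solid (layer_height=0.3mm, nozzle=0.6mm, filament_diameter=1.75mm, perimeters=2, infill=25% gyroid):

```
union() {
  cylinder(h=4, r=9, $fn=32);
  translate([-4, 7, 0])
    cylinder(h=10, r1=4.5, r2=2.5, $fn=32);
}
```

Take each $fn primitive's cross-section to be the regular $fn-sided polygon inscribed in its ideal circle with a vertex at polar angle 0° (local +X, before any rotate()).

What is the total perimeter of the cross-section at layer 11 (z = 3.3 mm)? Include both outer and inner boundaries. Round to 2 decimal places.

60.49 mm

At z = 3.3 mm: the r=9 cylinder contributes a regular 32-gon of circumradius 9 (perimeter = 2·32·9.000·sin(180°/32) = 56.46 mm); the cone at (-4, 7) contributes a regular 32-gon of circumradius 3.840 (interpolated between r1=4.5 and r2=2.5 at t=0.330) (perimeter = 2·32·3.840·sin(180°/32) = 24.09 mm); Taking the union: the regions partially overlap (shared area 27.82 mm²), so the edge portions inside another operand are dropped and the merged outline is re-measured after clipping — boundary = 60.49 mm. Overall, the cross-section is a single solid region. Total boundary length (outer) = 60.49 mm.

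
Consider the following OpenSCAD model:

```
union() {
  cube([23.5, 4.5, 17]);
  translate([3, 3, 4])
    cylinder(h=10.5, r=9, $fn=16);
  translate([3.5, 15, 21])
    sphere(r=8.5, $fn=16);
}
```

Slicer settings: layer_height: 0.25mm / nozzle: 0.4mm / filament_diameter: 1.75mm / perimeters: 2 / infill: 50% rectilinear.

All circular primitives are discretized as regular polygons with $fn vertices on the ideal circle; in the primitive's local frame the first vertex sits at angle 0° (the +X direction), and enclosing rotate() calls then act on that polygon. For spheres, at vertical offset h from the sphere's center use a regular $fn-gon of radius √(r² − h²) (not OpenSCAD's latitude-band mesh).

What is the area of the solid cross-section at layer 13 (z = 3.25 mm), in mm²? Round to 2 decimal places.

At z = 3.25 mm: the cube is present — its section is the full 23.5×4.5 rectangle (area 105.75 mm²); the cylinder at (3, 3) is not intersected at this z (z outside [4, 14.5]); the sphere at (3.5, 15) is not intersected at this z (|z−center|=17.750 > r=8.5); Merging all regions: only the 23.5×4.5 cube is present, so the union is just that shape — area = 105.75 mm². Overall, the cross-section is a single solid region. Net area = 105.75 mm².

105.75 mm²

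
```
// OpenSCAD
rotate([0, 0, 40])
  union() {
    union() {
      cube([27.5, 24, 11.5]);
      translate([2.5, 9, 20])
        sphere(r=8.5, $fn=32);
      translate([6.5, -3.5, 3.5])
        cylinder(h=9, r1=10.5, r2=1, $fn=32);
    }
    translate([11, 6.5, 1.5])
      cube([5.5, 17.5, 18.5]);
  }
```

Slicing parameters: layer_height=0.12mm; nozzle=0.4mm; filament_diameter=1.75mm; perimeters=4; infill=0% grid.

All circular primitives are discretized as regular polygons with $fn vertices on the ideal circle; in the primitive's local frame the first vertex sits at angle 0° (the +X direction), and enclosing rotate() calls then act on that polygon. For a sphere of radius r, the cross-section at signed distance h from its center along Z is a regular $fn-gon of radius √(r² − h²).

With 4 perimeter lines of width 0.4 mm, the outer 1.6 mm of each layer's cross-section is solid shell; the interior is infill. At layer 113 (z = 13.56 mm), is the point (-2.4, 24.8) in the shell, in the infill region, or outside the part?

infill

At z = 13.56 mm: the cube does not reach this height (z outside [0, 11.5]); the r=8.5 sphere at (2.5, 9) slices to a regular 32-gon of circumradius 5.548 (√(r²−h²) with h=6.44 from center); the cone at (6.5, -3.5) is absent (z outside [3.5, 12.5]); Merging all regions: only the r=8.5 sphere at (2.5, 9) is present, so the union is just that shape — 1 connected region; the cube at (11, 6.5) (footprint 5.5×17.5) is included at this height; Taking the union: the 2 present regions are separate (no shared area or edge), so areas and boundary lengths simply add and each stays a separate island — 2 connected regions; (rotated 40° about Z; rotation is an isometry so areas/perimeters/island counts are preserved). Overall, the cross-section has 2 separate islands. Undo the 40° rotation: the query point maps to (14.103, 20.541) in the un-rotated model frame. The nearest boundary edge runs (16.50, 24.00)→(16.50, 6.50); distance from the point to it = 2.40 mm. (Shell/infill is judged within the island containing the point — the largest one.) The point is inside the cross-section and 2.40 mm from the nearest boundary — more than the 1.6 mm shell width (4 × 0.4), so it's in the infill interior.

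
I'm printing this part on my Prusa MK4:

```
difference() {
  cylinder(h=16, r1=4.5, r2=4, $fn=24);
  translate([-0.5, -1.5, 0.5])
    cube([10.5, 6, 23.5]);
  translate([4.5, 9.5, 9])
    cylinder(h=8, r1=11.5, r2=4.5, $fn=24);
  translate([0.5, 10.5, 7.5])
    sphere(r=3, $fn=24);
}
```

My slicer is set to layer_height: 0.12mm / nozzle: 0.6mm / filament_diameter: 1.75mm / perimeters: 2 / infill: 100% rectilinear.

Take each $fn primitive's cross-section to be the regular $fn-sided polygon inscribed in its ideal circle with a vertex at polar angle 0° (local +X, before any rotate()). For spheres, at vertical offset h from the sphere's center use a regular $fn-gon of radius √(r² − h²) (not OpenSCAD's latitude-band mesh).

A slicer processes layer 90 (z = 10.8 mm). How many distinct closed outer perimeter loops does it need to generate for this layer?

1

At z = 10.8 mm: the cone (r1=4.5→r2=4) has section circumradius 4.162 here — a regular 24-gon; the 10.5×6 cube at (-0.5, -1.5) contributes its full rectangle; the cone at (4.5, 9.5) contributes a regular 24-gon of circumradius 9.925 (interpolated between r1=11.5 and r2=4.5 at t=0.225); the sphere at (0.5, 10.5) is not intersected at this z (|z−center|=3.300 > r=3); Taking the first minus the rest: starting from the cone, the 10.5×6 cube at (-0.5, -1.5) partially overlaps it — only the 22.34 mm² overlap (of its 63.00 mm²) is removed, clipping the outline; the cone at (4.5, 9.5) partially overlaps it — only the 4.38 mm² overlap (of its 305.94 mm²) is removed, clipping the outline — 1 connected region. The result has 1 disconnected region.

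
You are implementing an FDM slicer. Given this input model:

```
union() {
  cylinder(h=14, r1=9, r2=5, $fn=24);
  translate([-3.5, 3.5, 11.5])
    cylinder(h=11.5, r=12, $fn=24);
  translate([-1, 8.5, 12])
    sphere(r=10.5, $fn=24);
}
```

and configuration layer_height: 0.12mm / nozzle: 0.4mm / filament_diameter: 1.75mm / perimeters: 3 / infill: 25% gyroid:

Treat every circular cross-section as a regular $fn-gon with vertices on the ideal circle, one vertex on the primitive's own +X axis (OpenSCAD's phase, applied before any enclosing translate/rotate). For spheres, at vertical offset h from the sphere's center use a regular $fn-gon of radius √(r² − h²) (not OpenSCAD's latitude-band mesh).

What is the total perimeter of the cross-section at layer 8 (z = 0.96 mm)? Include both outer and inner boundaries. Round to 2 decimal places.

54.67 mm

At z = 0.96 mm: the cone (r1=9→r2=5) has section circumradius 8.726 here — a regular 24-gon (perimeter = 2·24·8.726·sin(180°/24) = 54.67 mm); the cylinder at (-3.5, 3.5) is not intersected at this z (z outside [11.5, 23]); the sphere at (-1, 8.5) does not reach this height (|z−center|=11.040 > r=10.5); Taking the union: only the cone is present, so the union is just that shape — boundary = 54.67 mm. Overall, the cross-section is a single solid region. Total boundary length (outer) = 54.67 mm.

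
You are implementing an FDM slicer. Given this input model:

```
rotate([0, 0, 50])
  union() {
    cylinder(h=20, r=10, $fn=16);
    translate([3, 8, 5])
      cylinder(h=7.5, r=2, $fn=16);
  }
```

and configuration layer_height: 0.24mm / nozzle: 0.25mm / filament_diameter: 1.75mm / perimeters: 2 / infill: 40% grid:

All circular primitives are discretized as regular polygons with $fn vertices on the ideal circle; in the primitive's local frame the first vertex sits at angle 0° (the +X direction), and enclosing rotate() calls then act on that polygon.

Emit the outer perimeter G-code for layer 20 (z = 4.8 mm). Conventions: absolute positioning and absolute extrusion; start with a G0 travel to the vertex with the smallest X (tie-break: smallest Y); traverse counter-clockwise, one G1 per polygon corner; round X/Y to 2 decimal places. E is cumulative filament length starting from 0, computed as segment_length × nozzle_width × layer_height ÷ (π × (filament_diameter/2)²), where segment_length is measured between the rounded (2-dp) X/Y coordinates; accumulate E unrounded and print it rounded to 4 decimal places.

At z = 4.8 mm: the cylinder: section is a regular 16-gon, circumradius r=10; the cylinder at (3, 8) does not reach this height (z outside [5, 12.5]); Merging all regions: only the r=10 cylinder is present, so the union is just that shape — 1 connected region; (whole slice rotated 50° about Z — lengths, areas and connectivity unchanged). The outline is a single polygon with 16 vertices. Extrusion per mm of travel: 0.25 × 0.24 / (π × 0.875²) = 0.024945. Accumulating E over each segment gives final E = 1.5574.

G0 X-9.96 Y-0.87 Z4.80
G1 X-8.87 Y-4.62 E0.0974
G1 X-6.43 Y-7.66 E0.1947
G1 X-3.01 Y-9.54 E0.2920
G1 X0.87 Y-9.96 E0.3894
G1 X4.62 Y-8.87 E0.4868
G1 X7.66 Y-6.43 E0.5840
G1 X9.54 Y-3.01 E0.6814
G1 X9.96 Y0.87 E0.7787
G1 X8.87 Y4.62 E0.8761
G1 X6.43 Y7.66 E0.9734
G1 X3.01 Y9.54 E1.0707
G1 X-0.87 Y9.96 E1.1681
G1 X-4.62 Y8.87 E1.2655
G1 X-7.66 Y6.43 E1.3627
G1 X-9.54 Y3.01 E1.4601
G1 X-9.96 Y-0.87 E1.5574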